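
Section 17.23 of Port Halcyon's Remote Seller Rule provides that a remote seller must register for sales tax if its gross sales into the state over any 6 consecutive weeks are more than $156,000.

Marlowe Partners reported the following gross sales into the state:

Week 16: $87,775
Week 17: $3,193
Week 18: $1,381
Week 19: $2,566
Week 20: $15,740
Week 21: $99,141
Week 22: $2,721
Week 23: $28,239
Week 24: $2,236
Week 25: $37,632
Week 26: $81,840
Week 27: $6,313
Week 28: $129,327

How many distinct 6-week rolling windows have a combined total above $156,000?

5

Week 16–Week 21: $87,775 + $3,193 + $1,381 + $2,566 + $15,740 + $99,141 = $209,796 (over)
Week 17–Week 22: $3,193 + $1,381 + $2,566 + $15,740 + $99,141 + $2,721 = $124,742 (under)
Week 18–Week 23: $1,381 + $2,566 + $15,740 + $99,141 + $2,721 + $28,239 = $149,788 (under)
Week 19–Week 24: $2,566 + $15,740 + $99,141 + $2,721 + $28,239 + $2,236 = $150,643 (under)
Week 20–Week 25: $15,740 + $99,141 + $2,721 + $28,239 + $2,236 + $37,632 = $185,709 (over)
Week 21–Week 26: $99,141 + $2,721 + $28,239 + $2,236 + $37,632 + $81,840 = $251,809 (over)
Week 22–Week 27: $2,721 + $28,239 + $2,236 + $37,632 + $81,840 + $6,313 = $158,981 (over)
Week 23–Week 28: $28,239 + $2,236 + $37,632 + $81,840 + $6,313 + $129,327 = $285,587 (over)
5 windows exceed the threshold.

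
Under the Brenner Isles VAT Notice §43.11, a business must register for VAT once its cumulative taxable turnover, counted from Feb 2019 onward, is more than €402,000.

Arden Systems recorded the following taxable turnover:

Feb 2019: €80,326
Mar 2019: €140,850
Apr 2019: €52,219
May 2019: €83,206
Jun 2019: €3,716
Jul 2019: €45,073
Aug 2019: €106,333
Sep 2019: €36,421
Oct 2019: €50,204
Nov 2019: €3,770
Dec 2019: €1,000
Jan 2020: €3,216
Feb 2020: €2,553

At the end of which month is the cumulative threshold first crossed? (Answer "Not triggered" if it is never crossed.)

Jul 2019

Through Feb 2019: €80,326
Through Mar 2019: €221,176
Through Apr 2019: €273,395
Through May 2019: €356,601
Through Jun 2019: €360,317
Through Jul 2019: €405,390 ← exceeds threshold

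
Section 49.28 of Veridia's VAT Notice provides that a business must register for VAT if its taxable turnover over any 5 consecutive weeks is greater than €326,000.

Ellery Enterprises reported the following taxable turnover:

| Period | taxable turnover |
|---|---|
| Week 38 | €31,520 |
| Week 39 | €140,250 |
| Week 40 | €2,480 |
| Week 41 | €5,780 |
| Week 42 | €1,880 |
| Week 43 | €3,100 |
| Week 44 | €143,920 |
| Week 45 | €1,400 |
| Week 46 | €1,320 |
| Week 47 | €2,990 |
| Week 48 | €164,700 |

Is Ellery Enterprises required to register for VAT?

No

Week 38–Week 42: €31,520 + €140,250 + €2,480 + €5,780 + €1,880 = €181,910 (under)
Week 39–Week 43: €140,250 + €2,480 + €5,780 + €1,880 + €3,100 = €153,490 (under)
Week 40–Week 44: €2,480 + €5,780 + €1,880 + €3,100 + €143,920 = €157,160 (under)
Week 41–Week 45: €5,780 + €1,880 + €3,100 + €143,920 + €1,400 = €156,080 (under)
Week 42–Week 46: €1,880 + €3,100 + €143,920 + €1,400 + €1,320 = €151,620 (under)
Week 43–Week 47: €3,100 + €143,920 + €1,400 + €1,320 + €2,990 = €152,730 (under)
Week 44–Week 48: €143,920 + €1,400 + €1,320 + €2,990 + €164,700 = €314,330 (under)
No window exceeds €326,000.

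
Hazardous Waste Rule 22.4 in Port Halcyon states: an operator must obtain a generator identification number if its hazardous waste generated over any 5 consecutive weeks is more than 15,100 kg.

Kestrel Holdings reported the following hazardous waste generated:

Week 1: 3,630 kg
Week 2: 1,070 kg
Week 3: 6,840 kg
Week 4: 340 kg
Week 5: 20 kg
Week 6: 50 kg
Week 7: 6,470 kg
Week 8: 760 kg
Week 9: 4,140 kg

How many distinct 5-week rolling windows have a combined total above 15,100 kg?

Week 1–Week 5: 3,630 kg + 1,070 kg + 6,840 kg + 340 kg + 20 kg = 11,900 kg (under)
Week 2–Week 6: 1,070 kg + 6,840 kg + 340 kg + 20 kg + 50 kg = 8,320 kg (under)
Week 3–Week 7: 6,840 kg + 340 kg + 20 kg + 50 kg + 6,470 kg = 13,720 kg (under)
Week 4–Week 8: 340 kg + 20 kg + 50 kg + 6,470 kg + 760 kg = 7,640 kg (under)
Week 5–Week 9: 20 kg + 50 kg + 6,470 kg + 760 kg + 4,140 kg = 11,440 kg (under)
0 windows exceed the threshold.

0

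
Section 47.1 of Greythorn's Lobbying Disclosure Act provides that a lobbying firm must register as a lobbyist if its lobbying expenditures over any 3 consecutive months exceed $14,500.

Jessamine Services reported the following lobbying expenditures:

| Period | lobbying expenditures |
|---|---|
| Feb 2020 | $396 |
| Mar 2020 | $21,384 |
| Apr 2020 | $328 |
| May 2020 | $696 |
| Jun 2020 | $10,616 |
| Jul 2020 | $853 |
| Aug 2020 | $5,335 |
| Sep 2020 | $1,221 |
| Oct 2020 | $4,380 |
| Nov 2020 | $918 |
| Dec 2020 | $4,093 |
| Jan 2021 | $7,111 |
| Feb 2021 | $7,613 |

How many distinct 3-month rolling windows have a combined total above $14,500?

Feb 2020–Apr 2020: $396 + $21,384 + $328 = $22,108 (over)
Mar 2020–May 2020: $21,384 + $328 + $696 = $22,408 (over)
Apr 2020–Jun 2020: $328 + $696 + $10,616 = $11,640 (under)
May 2020–Jul 2020: $696 + $10,616 + $853 = $12,165 (under)
Jun 2020–Aug 2020: $10,616 + $853 + $5,335 = $16,804 (over)
Jul 2020–Sep 2020: $853 + $5,335 + $1,221 = $7,409 (under)
Aug 2020–Oct 2020: $5,335 + $1,221 + $4,380 = $10,936 (under)
Sep 2020–Nov 2020: $1,221 + $4,380 + $918 = $6,519 (under)
Oct 2020–Dec 2020: $4,380 + $918 + $4,093 = $9,391 (under)
Nov 2020–Jan 2021: $918 + $4,093 + $7,111 = $12,122 (under)
Dec 2020–Feb 2021: $4,093 + $7,111 + $7,613 = $18,817 (over)
4 windows exceed the threshold.

4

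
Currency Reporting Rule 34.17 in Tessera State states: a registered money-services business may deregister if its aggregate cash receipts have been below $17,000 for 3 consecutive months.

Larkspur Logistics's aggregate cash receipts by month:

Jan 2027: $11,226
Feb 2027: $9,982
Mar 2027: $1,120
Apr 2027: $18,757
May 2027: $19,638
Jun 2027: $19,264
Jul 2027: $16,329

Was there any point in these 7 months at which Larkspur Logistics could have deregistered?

Yes

Months below $17,000: Jan 2027, Feb 2027, Mar 2027, Jul 2027.
Longest run of consecutive months below the threshold: 3.
3 ≥ 3, so Larkspur Logistics became eligible.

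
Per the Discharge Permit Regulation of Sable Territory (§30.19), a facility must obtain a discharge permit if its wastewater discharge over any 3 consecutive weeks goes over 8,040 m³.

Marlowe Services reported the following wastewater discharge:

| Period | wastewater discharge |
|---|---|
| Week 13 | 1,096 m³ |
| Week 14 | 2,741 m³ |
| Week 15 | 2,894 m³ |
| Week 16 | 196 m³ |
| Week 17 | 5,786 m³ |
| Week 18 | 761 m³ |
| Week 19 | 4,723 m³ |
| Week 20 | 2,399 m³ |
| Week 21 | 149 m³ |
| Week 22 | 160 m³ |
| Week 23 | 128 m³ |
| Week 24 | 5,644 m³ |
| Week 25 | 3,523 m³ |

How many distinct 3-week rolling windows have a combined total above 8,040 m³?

3

Week 13–Week 15: 1,096 m³ + 2,741 m³ + 2,894 m³ = 6,731 m³ (under)
Week 14–Week 16: 2,741 m³ + 2,894 m³ + 196 m³ = 5,831 m³ (under)
Week 15–Week 17: 2,894 m³ + 196 m³ + 5,786 m³ = 8,876 m³ (over)
Week 16–Week 18: 196 m³ + 5,786 m³ + 761 m³ = 6,743 m³ (under)
Week 17–Week 19: 5,786 m³ + 761 m³ + 4,723 m³ = 11,270 m³ (over)
Week 18–Week 20: 761 m³ + 4,723 m³ + 2,399 m³ = 7,883 m³ (under)
Week 19–Week 21: 4,723 m³ + 2,399 m³ + 149 m³ = 7,271 m³ (under)
Week 20–Week 22: 2,399 m³ + 149 m³ + 160 m³ = 2,708 m³ (under)
Week 21–Week 23: 149 m³ + 160 m³ + 128 m³ = 437 m³ (under)
Week 22–Week 24: 160 m³ + 128 m³ + 5,644 m³ = 5,932 m³ (under)
Week 23–Week 25: 128 m³ + 5,644 m³ + 3,523 m³ = 9,295 m³ (over)
3 windows exceed the threshold.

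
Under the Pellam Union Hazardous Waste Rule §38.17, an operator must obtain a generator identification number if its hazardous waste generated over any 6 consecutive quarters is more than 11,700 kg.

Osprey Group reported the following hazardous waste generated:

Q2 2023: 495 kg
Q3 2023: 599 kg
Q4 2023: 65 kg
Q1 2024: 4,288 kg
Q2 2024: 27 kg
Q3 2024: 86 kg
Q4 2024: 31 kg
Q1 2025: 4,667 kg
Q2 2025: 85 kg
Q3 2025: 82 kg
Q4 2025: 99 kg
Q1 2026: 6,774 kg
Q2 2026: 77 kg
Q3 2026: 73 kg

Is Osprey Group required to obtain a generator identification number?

Q2 2023–Q3 2024: 495 kg + 599 kg + 65 kg + 4,288 kg + 27 kg + 86 kg = 5,560 kg (under)
Q3 2023–Q4 2024: 599 kg + 65 kg + 4,288 kg + 27 kg + 86 kg + 31 kg = 5,096 kg (under)
Q4 2023–Q1 2025: 65 kg + 4,288 kg + 27 kg + 86 kg + 31 kg + 4,667 kg = 9,164 kg (under)
Q1 2024–Q2 2025: 4,288 kg + 27 kg + 86 kg + 31 kg + 4,667 kg + 85 kg = 9,184 kg (under)
Q2 2024–Q3 2025: 27 kg + 86 kg + 31 kg + 4,667 kg + 85 kg + 82 kg = 4,978 kg (under)
Q3 2024–Q4 2025: 86 kg + 31 kg + 4,667 kg + 85 kg + 82 kg + 99 kg = 5,050 kg (under)
Q4 2024–Q1 2026: 31 kg + 4,667 kg + 85 kg + 82 kg + 99 kg + 6,774 kg = 11,738 kg (over)
Q1 2025–Q2 2026: 4,667 kg + 85 kg + 82 kg + 99 kg + 6,774 kg + 77 kg = 11,784 kg (over)
Q2 2025–Q3 2026: 85 kg + 82 kg + 99 kg + 6,774 kg + 77 kg + 73 kg = 7,190 kg (under)
At least one window exceeds 11,700 kg.

Yes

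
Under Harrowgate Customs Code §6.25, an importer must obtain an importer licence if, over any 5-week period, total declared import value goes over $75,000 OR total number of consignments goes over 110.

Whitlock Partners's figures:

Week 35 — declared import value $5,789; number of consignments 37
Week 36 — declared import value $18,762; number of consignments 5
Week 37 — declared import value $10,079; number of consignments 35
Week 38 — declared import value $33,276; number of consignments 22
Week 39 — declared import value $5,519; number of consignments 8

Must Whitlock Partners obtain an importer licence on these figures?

No

Total declared import value: $5,789 + $18,762 + $10,079 + $33,276 + $5,519 = $73,425 (≤ $75,000).
Total number of consignments: 37 + 5 + 35 + 22 + 8 = 107 (≤ 110).
The test is 'or': neither threshold is exceeded.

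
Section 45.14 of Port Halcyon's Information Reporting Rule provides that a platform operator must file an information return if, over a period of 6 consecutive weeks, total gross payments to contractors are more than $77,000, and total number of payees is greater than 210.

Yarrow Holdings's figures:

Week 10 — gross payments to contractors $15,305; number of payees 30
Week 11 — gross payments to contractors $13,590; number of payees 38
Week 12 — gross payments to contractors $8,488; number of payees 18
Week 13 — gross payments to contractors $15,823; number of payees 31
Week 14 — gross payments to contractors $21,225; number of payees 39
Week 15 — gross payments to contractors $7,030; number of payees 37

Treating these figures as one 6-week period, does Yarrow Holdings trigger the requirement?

Total gross payments to contractors: $15,305 + $13,590 + $8,488 + $15,823 + $21,225 + $7,030 = $81,461 (> $77,000).
Total number of payees: 30 + 38 + 18 + 31 + 39 + 37 = 193 (≤ 210).
The test is 'and': the rule requires both, and at least one is not exceeded.

No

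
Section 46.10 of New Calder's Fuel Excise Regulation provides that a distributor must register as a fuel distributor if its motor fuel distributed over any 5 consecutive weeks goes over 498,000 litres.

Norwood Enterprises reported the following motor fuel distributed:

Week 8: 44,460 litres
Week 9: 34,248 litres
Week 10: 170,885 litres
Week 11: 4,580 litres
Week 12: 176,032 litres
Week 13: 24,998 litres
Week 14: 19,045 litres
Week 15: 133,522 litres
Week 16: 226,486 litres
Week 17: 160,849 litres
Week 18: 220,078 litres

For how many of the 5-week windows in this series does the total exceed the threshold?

Week 8–Week 12: 44,460 litres + 34,248 litres + 170,885 litres + 4,580 litres + 176,032 litres = 430,205 litres (under)
Week 9–Week 13: 34,248 litres + 170,885 litres + 4,580 litres + 176,032 litres + 24,998 litres = 410,743 litres (under)
Week 10–Week 14: 170,885 litres + 4,580 litres + 176,032 litres + 24,998 litres + 19,045 litres = 395,540 litres (under)
Week 11–Week 15: 4,580 litres + 176,032 litres + 24,998 litres + 19,045 litres + 133,522 litres = 358,177 litres (under)
Week 12–Week 16: 176,032 litres + 24,998 litres + 19,045 litres + 133,522 litres + 226,486 litres = 580,083 litres (over)
Week 13–Week 17: 24,998 litres + 19,045 litres + 133,522 litres + 226,486 litres + 160,849 litres = 564,900 litres (over)
Week 14–Week 18: 19,045 litres + 133,522 litres + 226,486 litres + 160,849 litres + 220,078 litres = 759,980 litres (over)
3 windows exceed the threshold.

3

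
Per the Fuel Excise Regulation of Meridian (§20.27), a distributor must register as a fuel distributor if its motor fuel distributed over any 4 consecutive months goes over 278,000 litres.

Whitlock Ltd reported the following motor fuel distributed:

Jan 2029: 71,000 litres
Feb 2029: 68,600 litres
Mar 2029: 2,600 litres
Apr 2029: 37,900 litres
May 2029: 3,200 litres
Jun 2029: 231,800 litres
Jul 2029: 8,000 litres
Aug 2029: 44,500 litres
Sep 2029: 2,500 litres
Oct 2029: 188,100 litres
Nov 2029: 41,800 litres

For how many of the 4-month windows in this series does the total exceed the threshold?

Jan 2029–Apr 2029: 71,000 litres + 68,600 litres + 2,600 litres + 37,900 litres = 180,100 litres (under)
Feb 2029–May 2029: 68,600 litres + 2,600 litres + 37,900 litres + 3,200 litres = 112,300 litres (under)
Mar 2029–Jun 2029: 2,600 litres + 37,900 litres + 3,200 litres + 231,800 litres = 275,500 litres (under)
Apr 2029–Jul 2029: 37,900 litres + 3,200 litres + 231,800 litres + 8,000 litres = 280,900 litres (over)
May 2029–Aug 2029: 3,200 litres + 231,800 litres + 8,000 litres + 44,500 litres = 287,500 litres (over)
Jun 2029–Sep 2029: 231,800 litres + 8,000 litres + 44,500 litres + 2,500 litres = 286,800 litres (over)
Jul 2029–Oct 2029: 8,000 litres + 44,500 litres + 2,500 litres + 188,100 litres = 243,100 litres (under)
Aug 2029–Nov 2029: 44,500 litres + 2,500 litres + 188,100 litres + 41,800 litres = 276,900 litres (under)
3 windows exceed the threshold.

3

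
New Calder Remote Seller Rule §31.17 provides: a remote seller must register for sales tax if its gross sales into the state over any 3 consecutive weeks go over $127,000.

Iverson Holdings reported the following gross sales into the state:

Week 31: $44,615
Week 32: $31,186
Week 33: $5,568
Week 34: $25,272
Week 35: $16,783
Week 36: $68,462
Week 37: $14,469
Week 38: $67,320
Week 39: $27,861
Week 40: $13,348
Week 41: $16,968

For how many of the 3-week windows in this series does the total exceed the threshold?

Week 31–Week 33: $44,615 + $31,186 + $5,568 = $81,369 (under)
Week 32–Week 34: $31,186 + $5,568 + $25,272 = $62,026 (under)
Week 33–Week 35: $5,568 + $25,272 + $16,783 = $47,623 (under)
Week 34–Week 36: $25,272 + $16,783 + $68,462 = $110,517 (under)
Week 35–Week 37: $16,783 + $68,462 + $14,469 = $99,714 (under)
Week 36–Week 38: $68,462 + $14,469 + $67,320 = $150,251 (over)
Week 37–Week 39: $14,469 + $67,320 + $27,861 = $109,650 (under)
Week 38–Week 40: $67,320 + $27,861 + $13,348 = $108,529 (under)
Week 39–Week 41: $27,861 + $13,348 + $16,968 = $58,177 (under)
1 window exceeds the threshold.

1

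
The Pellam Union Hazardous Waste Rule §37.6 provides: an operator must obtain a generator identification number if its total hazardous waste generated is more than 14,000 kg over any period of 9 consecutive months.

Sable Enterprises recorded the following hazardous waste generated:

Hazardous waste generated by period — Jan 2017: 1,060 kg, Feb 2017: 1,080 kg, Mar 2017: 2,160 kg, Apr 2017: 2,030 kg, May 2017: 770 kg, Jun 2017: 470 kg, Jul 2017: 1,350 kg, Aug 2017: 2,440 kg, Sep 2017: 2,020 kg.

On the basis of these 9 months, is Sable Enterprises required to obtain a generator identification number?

Total hazardous waste generated: 1,060 kg + 1,080 kg + 2,160 kg + 2,030 kg + 770 kg + 470 kg + 1,350 kg + 2,440 kg + 2,020 kg = 13,380 kg.
13,380 kg ≤ 14,000 kg, so the threshold is not exceeded.

No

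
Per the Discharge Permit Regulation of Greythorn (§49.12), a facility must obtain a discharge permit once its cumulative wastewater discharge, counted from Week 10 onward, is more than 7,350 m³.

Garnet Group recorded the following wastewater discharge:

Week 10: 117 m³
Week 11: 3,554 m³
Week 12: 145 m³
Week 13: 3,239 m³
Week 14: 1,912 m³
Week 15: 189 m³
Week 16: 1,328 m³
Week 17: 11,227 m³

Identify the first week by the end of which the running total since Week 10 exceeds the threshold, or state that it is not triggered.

Week 14

Through Week 10: 117 m³
Through Week 11: 3,671 m³
Through Week 12: 3,816 m³
Through Week 13: 7,055 m³
Through Week 14: 8,967 m³ ← exceeds threshold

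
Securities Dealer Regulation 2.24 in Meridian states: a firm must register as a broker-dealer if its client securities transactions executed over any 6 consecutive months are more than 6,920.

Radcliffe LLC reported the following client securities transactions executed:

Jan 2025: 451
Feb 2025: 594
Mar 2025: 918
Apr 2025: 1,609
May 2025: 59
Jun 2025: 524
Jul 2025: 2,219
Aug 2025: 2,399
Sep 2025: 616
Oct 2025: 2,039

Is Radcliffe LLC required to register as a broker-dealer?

Yes

Jan 2025–Jun 2025: 451 + 594 + 918 + 1,609 + 59 + 524 = 4,155 (under)
Feb 2025–Jul 2025: 594 + 918 + 1,609 + 59 + 524 + 2,219 = 5,923 (under)
Mar 2025–Aug 2025: 918 + 1,609 + 59 + 524 + 2,219 + 2,399 = 7,728 (over)
Apr 2025–Sep 2025: 1,609 + 59 + 524 + 2,219 + 2,399 + 616 = 7,426 (over)
May 2025–Oct 2025: 59 + 524 + 2,219 + 2,399 + 616 + 2,039 = 7,856 (over)
At least one window exceeds 6,920.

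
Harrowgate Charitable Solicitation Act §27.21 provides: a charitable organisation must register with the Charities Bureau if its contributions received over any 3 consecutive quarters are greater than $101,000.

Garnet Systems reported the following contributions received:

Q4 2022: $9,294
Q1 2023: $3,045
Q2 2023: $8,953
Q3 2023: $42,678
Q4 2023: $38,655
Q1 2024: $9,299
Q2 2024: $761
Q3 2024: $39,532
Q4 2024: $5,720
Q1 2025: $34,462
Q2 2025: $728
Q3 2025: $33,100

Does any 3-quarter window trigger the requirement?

No

Q4 2022–Q2 2023: $9,294 + $3,045 + $8,953 = $21,292 (under)
Q1 2023–Q3 2023: $3,045 + $8,953 + $42,678 = $54,676 (under)
Q2 2023–Q4 2023: $8,953 + $42,678 + $38,655 = $90,286 (under)
Q3 2023–Q1 2024: $42,678 + $38,655 + $9,299 = $90,632 (under)
Q4 2023–Q2 2024: $38,655 + $9,299 + $761 = $48,715 (under)
Q1 2024–Q3 2024: $9,299 + $761 + $39,532 = $49,592 (under)
Q2 2024–Q4 2024: $761 + $39,532 + $5,720 = $46,013 (under)
Q3 2024–Q1 2025: $39,532 + $5,720 + $34,462 = $79,714 (under)
Q4 2024–Q2 2025: $5,720 + $34,462 + $728 = $40,910 (under)
Q1 2025–Q3 2025: $34,462 + $728 + $33,100 = $68,290 (under)
No window exceeds $101,000.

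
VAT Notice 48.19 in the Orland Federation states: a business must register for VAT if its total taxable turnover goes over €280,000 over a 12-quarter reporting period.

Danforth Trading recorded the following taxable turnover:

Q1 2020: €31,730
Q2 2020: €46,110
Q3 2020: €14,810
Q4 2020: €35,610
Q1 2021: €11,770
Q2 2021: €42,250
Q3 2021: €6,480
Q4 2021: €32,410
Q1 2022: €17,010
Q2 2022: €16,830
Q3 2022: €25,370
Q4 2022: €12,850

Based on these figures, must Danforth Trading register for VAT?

Total taxable turnover: €31,730 + €46,110 + €14,810 + €35,610 + €11,770 + €42,250 + €6,480 + €32,410 + €17,010 + €16,830 + €25,370 + €12,850 = €293,230.
€293,230 > €280,000, so the threshold is exceeded.

Yes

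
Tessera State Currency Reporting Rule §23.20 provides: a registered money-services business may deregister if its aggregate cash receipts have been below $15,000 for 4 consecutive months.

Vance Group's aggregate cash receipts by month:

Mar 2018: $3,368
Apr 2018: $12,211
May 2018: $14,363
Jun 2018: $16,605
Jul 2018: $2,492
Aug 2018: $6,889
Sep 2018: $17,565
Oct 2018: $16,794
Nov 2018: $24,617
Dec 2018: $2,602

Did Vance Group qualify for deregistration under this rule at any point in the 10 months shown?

No

Months below $15,000: Mar 2018, Apr 2018, May 2018, Jul 2018, Aug 2018, Dec 2018.
Longest run of consecutive months below the threshold: 3.
3 < 4, so Vance Group never became eligible.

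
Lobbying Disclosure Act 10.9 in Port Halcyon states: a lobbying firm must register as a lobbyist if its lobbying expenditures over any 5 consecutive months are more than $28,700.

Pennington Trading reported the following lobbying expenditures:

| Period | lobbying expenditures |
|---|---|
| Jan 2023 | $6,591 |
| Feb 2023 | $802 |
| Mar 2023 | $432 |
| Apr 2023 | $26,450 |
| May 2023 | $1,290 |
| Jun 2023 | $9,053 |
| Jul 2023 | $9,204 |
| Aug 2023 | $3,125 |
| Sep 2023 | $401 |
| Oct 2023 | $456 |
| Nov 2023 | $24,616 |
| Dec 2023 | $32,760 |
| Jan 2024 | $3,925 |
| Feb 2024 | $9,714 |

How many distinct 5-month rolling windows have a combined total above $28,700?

Jan 2023–May 2023: $6,591 + $802 + $432 + $26,450 + $1,290 = $35,565 (over)
Feb 2023–Jun 2023: $802 + $432 + $26,450 + $1,290 + $9,053 = $38,027 (over)
Mar 2023–Jul 2023: $432 + $26,450 + $1,290 + $9,053 + $9,204 = $46,429 (over)
Apr 2023–Aug 2023: $26,450 + $1,290 + $9,053 + $9,204 + $3,125 = $49,122 (over)
May 2023–Sep 2023: $1,290 + $9,053 + $9,204 + $3,125 + $401 = $23,073 (under)
Jun 2023–Oct 2023: $9,053 + $9,204 + $3,125 + $401 + $456 = $22,239 (under)
Jul 2023–Nov 2023: $9,204 + $3,125 + $401 + $456 + $24,616 = $37,802 (over)
Aug 2023–Dec 2023: $3,125 + $401 + $456 + $24,616 + $32,760 = $61,358 (over)
Sep 2023–Jan 2024: $401 + $456 + $24,616 + $32,760 + $3,925 = $62,158 (over)
Oct 2023–Feb 2024: $456 + $24,616 + $32,760 + $3,925 + $9,714 = $71,471 (over)
8 windows exceed the threshold.

8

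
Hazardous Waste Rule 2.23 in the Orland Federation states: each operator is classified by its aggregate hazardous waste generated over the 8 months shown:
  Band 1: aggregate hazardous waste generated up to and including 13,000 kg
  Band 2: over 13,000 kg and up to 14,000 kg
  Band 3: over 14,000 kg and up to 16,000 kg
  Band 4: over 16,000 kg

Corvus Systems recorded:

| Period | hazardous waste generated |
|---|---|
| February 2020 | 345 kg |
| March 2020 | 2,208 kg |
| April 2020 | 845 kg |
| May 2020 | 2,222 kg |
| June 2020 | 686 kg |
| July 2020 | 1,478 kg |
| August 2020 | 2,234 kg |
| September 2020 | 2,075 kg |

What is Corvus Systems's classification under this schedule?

Band 1

Aggregate hazardous waste generated: 345 kg + 2,208 kg + 845 kg + 2,222 kg + 686 kg + 1,478 kg + 2,234 kg + 2,075 kg = 12,093 kg.
12,093 kg ≤ 13,000 kg, so Band 1 applies.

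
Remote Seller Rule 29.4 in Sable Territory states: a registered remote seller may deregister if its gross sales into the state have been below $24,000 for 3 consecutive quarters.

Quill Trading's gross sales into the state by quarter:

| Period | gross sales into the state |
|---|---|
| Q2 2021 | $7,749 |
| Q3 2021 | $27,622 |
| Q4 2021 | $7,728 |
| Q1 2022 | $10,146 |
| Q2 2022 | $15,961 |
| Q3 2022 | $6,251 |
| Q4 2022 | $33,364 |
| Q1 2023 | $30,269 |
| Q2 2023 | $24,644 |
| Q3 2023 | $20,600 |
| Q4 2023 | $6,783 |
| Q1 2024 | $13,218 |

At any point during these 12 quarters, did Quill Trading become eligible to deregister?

Quarters below $24,000: Q2 2021, Q4 2021, Q1 2022, Q2 2022, Q3 2022, Q3 2023, Q4 2023, Q1 2024.
Longest run of consecutive quarters below the threshold: 4.
4 ≥ 3, so Quill Trading became eligible.

Yes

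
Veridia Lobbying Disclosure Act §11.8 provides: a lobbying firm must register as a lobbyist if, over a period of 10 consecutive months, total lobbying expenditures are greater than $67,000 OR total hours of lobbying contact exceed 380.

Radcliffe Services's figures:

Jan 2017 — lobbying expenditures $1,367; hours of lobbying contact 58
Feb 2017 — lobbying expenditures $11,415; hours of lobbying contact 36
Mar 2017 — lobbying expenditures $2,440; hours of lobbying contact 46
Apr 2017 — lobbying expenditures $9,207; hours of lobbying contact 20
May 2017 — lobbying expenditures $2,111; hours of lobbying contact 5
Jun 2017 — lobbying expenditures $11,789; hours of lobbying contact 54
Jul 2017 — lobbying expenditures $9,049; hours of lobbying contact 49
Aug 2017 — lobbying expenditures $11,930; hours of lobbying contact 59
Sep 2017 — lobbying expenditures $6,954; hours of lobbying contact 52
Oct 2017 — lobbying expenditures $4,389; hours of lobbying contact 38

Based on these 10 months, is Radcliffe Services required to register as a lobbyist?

Total lobbying expenditures: $1,367 + $11,415 + $2,440 + $9,207 + $2,111 + $11,789 + $9,049 + $11,930 + $6,954 + $4,389 = $70,651 (> $67,000).
Total hours of lobbying contact: 58 + 36 + 46 + 20 + 5 + 54 + 49 + 59 + 52 + 38 = 417 (> 380).
The test is 'or': at least one threshold is exceeded.

Yes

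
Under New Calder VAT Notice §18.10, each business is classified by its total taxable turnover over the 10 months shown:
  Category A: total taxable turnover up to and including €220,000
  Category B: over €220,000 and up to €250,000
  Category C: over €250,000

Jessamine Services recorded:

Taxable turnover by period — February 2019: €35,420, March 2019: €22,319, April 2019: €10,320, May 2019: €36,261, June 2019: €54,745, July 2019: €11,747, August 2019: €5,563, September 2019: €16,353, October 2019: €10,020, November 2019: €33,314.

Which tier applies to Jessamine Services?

Total taxable turnover: €35,420 + €22,319 + €10,320 + €36,261 + €54,745 + €11,747 + €5,563 + €16,353 + €10,020 + €33,314 = €236,062.
€220,000 < €236,062 ≤ €250,000, so Category B applies.

Category B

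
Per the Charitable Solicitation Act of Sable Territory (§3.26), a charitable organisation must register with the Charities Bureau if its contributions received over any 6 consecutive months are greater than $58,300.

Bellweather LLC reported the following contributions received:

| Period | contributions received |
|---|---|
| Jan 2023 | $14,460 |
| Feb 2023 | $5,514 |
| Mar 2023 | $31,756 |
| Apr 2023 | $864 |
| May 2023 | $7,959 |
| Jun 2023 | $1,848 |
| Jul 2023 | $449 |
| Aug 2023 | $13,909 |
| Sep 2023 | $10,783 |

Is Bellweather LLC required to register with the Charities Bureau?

Yes

Jan 2023–Jun 2023: $14,460 + $5,514 + $31,756 + $864 + $7,959 + $1,848 = $62,401 (over)
Feb 2023–Jul 2023: $5,514 + $31,756 + $864 + $7,959 + $1,848 + $449 = $48,390 (under)
Mar 2023–Aug 2023: $31,756 + $864 + $7,959 + $1,848 + $449 + $13,909 = $56,785 (under)
Apr 2023–Sep 2023: $864 + $7,959 + $1,848 + $449 + $13,909 + $10,783 = $35,812 (under)
At least one window exceeds $58,300.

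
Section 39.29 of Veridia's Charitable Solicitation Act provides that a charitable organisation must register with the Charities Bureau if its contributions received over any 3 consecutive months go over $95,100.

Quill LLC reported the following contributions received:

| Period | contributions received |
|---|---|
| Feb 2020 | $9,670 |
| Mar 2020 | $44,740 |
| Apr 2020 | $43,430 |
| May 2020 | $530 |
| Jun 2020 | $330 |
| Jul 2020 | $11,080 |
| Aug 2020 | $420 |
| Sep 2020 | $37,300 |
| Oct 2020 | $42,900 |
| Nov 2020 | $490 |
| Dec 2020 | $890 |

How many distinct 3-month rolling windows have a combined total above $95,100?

Feb 2020–Apr 2020: $9,670 + $44,740 + $43,430 = $97,840 (over)
Mar 2020–May 2020: $44,740 + $43,430 + $530 = $88,700 (under)
Apr 2020–Jun 2020: $43,430 + $530 + $330 = $44,290 (under)
May 2020–Jul 2020: $530 + $330 + $11,080 = $11,940 (under)
Jun 2020–Aug 2020: $330 + $11,080 + $420 = $11,830 (under)
Jul 2020–Sep 2020: $11,080 + $420 + $37,300 = $48,800 (under)
Aug 2020–Oct 2020: $420 + $37,300 + $42,900 = $80,620 (under)
Sep 2020–Nov 2020: $37,300 + $42,900 + $490 = $80,690 (under)
Oct 2020–Dec 2020: $42,900 + $490 + $890 = $44,280 (under)
1 window exceeds the threshold.

1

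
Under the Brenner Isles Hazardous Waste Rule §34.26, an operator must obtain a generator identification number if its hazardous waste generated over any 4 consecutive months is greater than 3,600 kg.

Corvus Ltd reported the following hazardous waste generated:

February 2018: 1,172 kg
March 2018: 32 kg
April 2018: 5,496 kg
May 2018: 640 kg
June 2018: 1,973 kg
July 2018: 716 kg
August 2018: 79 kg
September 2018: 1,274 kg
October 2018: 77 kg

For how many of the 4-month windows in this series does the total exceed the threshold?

February 2018–May 2018: 1,172 kg + 32 kg + 5,496 kg + 640 kg = 7,340 kg (over)
March 2018–June 2018: 32 kg + 5,496 kg + 640 kg + 1,973 kg = 8,141 kg (over)
April 2018–July 2018: 5,496 kg + 640 kg + 1,973 kg + 716 kg = 8,825 kg (over)
May 2018–August 2018: 640 kg + 1,973 kg + 716 kg + 79 kg = 3,408 kg (under)
June 2018–September 2018: 1,973 kg + 716 kg + 79 kg + 1,274 kg = 4,042 kg (over)
July 2018–October 2018: 716 kg + 79 kg + 1,274 kg + 77 kg = 2,146 kg (under)
4 windows exceed the threshold.

4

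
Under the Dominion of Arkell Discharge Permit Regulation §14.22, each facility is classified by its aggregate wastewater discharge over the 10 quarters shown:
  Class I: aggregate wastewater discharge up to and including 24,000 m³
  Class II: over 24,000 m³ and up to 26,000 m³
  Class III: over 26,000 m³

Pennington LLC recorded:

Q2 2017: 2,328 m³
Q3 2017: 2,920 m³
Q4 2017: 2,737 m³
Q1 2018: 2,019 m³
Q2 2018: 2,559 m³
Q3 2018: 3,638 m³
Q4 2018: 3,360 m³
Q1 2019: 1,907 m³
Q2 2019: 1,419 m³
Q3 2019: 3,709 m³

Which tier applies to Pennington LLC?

Aggregate wastewater discharge: 2,328 m³ + 2,920 m³ + 2,737 m³ + 2,019 m³ + 2,559 m³ + 3,638 m³ + 3,360 m³ + 1,907 m³ + 1,419 m³ + 3,709 m³ = 26,596 m³.
26,596 m³ > 26,000 m³, so Class III applies.

Class III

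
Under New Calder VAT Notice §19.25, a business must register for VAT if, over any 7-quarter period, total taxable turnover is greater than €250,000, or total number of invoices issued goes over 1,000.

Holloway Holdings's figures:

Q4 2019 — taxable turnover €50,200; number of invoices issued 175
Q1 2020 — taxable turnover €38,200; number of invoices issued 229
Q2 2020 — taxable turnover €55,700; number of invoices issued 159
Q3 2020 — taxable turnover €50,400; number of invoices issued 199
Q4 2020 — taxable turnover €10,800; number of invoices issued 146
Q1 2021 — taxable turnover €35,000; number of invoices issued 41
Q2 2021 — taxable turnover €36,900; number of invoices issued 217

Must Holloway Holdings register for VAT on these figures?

Yes

Total taxable turnover: €50,200 + €38,200 + €55,700 + €50,400 + €10,800 + €35,000 + €36,900 = €277,200 (> €250,000).
Total number of invoices issued: 175 + 229 + 159 + 199 + 146 + 41 + 217 = 1,166 (> 1,000).
The test is 'or': at least one threshold is exceeded.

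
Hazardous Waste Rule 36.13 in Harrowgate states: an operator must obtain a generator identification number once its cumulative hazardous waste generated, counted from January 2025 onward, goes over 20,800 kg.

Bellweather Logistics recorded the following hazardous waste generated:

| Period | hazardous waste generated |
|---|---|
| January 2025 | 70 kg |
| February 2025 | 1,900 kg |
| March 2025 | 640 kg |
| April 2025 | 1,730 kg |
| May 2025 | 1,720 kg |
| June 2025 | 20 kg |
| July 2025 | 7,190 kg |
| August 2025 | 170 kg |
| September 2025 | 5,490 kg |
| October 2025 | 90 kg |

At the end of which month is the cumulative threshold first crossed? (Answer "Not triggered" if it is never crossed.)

Through January 2025: 70 kg
Through February 2025: 1,970 kg
Through March 2025: 2,610 kg
Through April 2025: 4,340 kg
Through May 2025: 6,060 kg
Through June 2025: 6,080 kg
Through July 2025: 13,270 kg
Through August 2025: 13,440 kg
Through September 2025: 18,930 kg
Through October 2025: 19,020 kg
Final cumulative total 19,020 kg ≤ 20,800 kg; the threshold is never exceeded.

Not triggered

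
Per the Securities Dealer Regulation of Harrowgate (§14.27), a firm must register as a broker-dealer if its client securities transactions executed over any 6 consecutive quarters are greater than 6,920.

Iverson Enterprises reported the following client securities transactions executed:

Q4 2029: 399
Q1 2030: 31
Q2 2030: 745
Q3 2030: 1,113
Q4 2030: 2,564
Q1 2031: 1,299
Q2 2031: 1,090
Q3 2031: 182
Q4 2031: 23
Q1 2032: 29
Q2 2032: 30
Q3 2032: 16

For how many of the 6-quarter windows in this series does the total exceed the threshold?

Q4 2029–Q1 2031: 399 + 31 + 745 + 1,113 + 2,564 + 1,299 = 6,151 (under)
Q1 2030–Q2 2031: 31 + 745 + 1,113 + 2,564 + 1,299 + 1,090 = 6,842 (under)
Q2 2030–Q3 2031: 745 + 1,113 + 2,564 + 1,299 + 1,090 + 182 = 6,993 (over)
Q3 2030–Q4 2031: 1,113 + 2,564 + 1,299 + 1,090 + 182 + 23 = 6,271 (under)
Q4 2030–Q1 2032: 2,564 + 1,299 + 1,090 + 182 + 23 + 29 = 5,187 (under)
Q1 2031–Q2 2032: 1,299 + 1,090 + 182 + 23 + 29 + 30 = 2,653 (under)
Q2 2031–Q3 2032: 1,090 + 182 + 23 + 29 + 30 + 16 = 1,370 (under)
1 window exceeds the threshold.

1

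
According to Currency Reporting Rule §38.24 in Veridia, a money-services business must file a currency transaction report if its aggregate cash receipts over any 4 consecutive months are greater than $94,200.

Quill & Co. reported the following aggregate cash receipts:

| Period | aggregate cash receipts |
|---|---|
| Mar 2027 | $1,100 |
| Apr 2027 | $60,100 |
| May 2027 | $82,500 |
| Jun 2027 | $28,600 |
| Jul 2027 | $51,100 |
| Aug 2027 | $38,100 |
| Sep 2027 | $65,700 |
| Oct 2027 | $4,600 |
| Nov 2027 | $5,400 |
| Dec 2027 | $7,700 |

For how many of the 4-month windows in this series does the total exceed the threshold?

Mar 2027–Jun 2027: $1,100 + $60,100 + $82,500 + $28,600 = $172,300 (over)
Apr 2027–Jul 2027: $60,100 + $82,500 + $28,600 + $51,100 = $222,300 (over)
May 2027–Aug 2027: $82,500 + $28,600 + $51,100 + $38,100 = $200,300 (over)
Jun 2027–Sep 2027: $28,600 + $51,100 + $38,100 + $65,700 = $183,500 (over)
Jul 2027–Oct 2027: $51,100 + $38,100 + $65,700 + $4,600 = $159,500 (over)
Aug 2027–Nov 2027: $38,100 + $65,700 + $4,600 + $5,400 = $113,800 (over)
Sep 2027–Dec 2027: $65,700 + $4,600 + $5,400 + $7,700 = $83,400 (under)
6 windows exceed the threshold.

6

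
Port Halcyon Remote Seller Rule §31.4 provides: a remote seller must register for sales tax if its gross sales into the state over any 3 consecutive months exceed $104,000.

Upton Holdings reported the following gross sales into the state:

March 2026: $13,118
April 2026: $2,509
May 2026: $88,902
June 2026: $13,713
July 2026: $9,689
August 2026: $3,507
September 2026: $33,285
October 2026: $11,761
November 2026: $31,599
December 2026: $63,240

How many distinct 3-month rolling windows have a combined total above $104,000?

March 2026–May 2026: $13,118 + $2,509 + $88,902 = $104,529 (over)
April 2026–June 2026: $2,509 + $88,902 + $13,713 = $105,124 (over)
May 2026–July 2026: $88,902 + $13,713 + $9,689 = $112,304 (over)
June 2026–August 2026: $13,713 + $9,689 + $3,507 = $26,909 (under)
July 2026–September 2026: $9,689 + $3,507 + $33,285 = $46,481 (under)
August 2026–October 2026: $3,507 + $33,285 + $11,761 = $48,553 (under)
September 2026–November 2026: $33,285 + $11,761 + $31,599 = $76,645 (under)
October 2026–December 2026: $11,761 + $31,599 + $63,240 = $106,600 (over)
4 windows exceed the threshold.

4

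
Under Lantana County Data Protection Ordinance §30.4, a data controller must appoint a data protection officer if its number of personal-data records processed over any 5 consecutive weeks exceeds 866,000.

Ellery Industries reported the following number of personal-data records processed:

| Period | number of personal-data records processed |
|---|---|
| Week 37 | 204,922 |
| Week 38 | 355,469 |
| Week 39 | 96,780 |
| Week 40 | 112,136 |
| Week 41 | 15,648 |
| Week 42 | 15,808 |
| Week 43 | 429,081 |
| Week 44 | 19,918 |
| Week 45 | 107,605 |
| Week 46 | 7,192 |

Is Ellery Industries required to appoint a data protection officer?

Week 37–Week 41: 204,922 + 355,469 + 96,780 + 112,136 + 15,648 = 784,955 (under)
Week 38–Week 42: 355,469 + 96,780 + 112,136 + 15,648 + 15,808 = 595,841 (under)
Week 39–Week 43: 96,780 + 112,136 + 15,648 + 15,808 + 429,081 = 669,453 (under)
Week 40–Week 44: 112,136 + 15,648 + 15,808 + 429,081 + 19,918 = 592,591 (under)
Week 41–Week 45: 15,648 + 15,808 + 429,081 + 19,918 + 107,605 = 588,060 (under)
Week 42–Week 46: 15,808 + 429,081 + 19,918 + 107,605 + 7,192 = 579,604 (under)
No window exceeds 866,000.

No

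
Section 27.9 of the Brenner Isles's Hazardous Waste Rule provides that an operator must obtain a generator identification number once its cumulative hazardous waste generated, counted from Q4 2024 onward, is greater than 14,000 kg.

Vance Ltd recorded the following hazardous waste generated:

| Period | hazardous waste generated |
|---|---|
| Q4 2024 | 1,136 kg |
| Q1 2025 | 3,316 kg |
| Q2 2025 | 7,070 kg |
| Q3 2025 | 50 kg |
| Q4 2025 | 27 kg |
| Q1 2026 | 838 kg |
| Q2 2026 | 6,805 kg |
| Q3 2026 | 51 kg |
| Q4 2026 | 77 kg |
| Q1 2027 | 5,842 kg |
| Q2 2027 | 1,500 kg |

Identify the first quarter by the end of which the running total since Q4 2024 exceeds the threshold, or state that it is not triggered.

Q2 2026

Through Q4 2024: 1,136 kg
Through Q1 2025: 4,452 kg
Through Q2 2025: 11,522 kg
Through Q3 2025: 11,572 kg
Through Q4 2025: 11,599 kg
Through Q1 2026: 12,437 kg
Through Q2 2026: 19,242 kg ← exceeds threshold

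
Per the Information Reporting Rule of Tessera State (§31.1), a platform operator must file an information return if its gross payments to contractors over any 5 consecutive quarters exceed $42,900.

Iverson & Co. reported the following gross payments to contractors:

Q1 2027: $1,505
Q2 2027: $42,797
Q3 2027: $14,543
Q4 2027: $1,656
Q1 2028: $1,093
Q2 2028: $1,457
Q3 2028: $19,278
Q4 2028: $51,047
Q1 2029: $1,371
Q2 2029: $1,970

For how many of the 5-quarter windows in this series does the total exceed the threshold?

5

Q1 2027–Q1 2028: $1,505 + $42,797 + $14,543 + $1,656 + $1,093 = $61,594 (over)
Q2 2027–Q2 2028: $42,797 + $14,543 + $1,656 + $1,093 + $1,457 = $61,546 (over)
Q3 2027–Q3 2028: $14,543 + $1,656 + $1,093 + $1,457 + $19,278 = $38,027 (under)
Q4 2027–Q4 2028: $1,656 + $1,093 + $1,457 + $19,278 + $51,047 = $74,531 (over)
Q1 2028–Q1 2029: $1,093 + $1,457 + $19,278 + $51,047 + $1,371 = $74,246 (over)
Q2 2028–Q2 2029: $1,457 + $19,278 + $51,047 + $1,371 + $1,970 = $75,123 (over)
5 windows exceed the threshold.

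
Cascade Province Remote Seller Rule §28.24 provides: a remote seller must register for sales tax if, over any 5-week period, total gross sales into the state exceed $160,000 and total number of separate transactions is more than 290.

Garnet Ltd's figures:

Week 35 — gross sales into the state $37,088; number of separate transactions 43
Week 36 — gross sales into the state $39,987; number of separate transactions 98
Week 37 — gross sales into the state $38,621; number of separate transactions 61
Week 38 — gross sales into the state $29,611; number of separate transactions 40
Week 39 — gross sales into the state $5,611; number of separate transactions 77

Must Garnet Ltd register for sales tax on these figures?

No

Total gross sales into the state: $37,088 + $39,987 + $38,621 + $29,611 + $5,611 = $150,918 (≤ $160,000).
Total number of separate transactions: 43 + 98 + 61 + 40 + 77 = 319 (> 290).
The test is 'and': the rule requires both, and at least one is not exceeded.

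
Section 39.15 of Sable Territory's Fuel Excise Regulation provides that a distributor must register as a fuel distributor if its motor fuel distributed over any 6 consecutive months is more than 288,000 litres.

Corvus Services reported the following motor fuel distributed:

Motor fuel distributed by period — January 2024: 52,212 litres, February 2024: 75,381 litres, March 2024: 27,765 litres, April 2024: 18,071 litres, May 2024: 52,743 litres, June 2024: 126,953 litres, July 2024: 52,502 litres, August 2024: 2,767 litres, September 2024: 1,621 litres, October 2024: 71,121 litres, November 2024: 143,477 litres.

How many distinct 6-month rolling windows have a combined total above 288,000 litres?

January 2024–June 2024: 52,212 litres + 75,381 litres + 27,765 litres + 18,071 litres + 52,743 litres + 126,953 litres = 353,125 litres (over)
February 2024–July 2024: 75,381 litres + 27,765 litres + 18,071 litres + 52,743 litres + 126,953 litres + 52,502 litres = 353,415 litres (over)
March 2024–August 2024: 27,765 litres + 18,071 litres + 52,743 litres + 126,953 litres + 52,502 litres + 2,767 litres = 280,801 litres (under)
April 2024–September 2024: 18,071 litres + 52,743 litres + 126,953 litres + 52,502 litres + 2,767 litres + 1,621 litres = 254,657 litres (under)
May 2024–October 2024: 52,743 litres + 126,953 litres + 52,502 litres + 2,767 litres + 1,621 litres + 71,121 litres = 307,707 litres (over)
June 2024–November 2024: 126,953 litres + 52,502 litres + 2,767 litres + 1,621 litres + 71,121 litres + 143,477 litres = 398,441 litres (over)
4 windows exceed the threshold.

4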